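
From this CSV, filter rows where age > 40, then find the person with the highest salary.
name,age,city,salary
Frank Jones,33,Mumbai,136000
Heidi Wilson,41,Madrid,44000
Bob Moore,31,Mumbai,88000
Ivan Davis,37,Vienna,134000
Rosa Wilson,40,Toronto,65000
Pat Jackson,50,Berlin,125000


Filter: age > 40
Sort by: salary (descending)

Filtered records (2):
  Pat Jackson, age 50, salary $125000
  Heidi Wilson, age 41, salary $44000

Highest salary: Pat Jackson ($125000)

Pat Jackson


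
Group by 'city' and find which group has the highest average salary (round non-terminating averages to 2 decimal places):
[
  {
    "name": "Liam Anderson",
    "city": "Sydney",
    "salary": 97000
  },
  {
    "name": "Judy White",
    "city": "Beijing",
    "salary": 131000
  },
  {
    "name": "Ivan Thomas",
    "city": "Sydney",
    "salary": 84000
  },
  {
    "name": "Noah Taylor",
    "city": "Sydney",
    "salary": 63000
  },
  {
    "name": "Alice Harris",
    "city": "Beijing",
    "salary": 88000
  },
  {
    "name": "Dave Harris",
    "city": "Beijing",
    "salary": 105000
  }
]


Group by: city

Groups:
  Beijing: 3 people, avg salary = 324000/3 = $108000
  Sydney: 3 people, avg salary = 244000/3 ≈ $81333.33

Highest average salary: Beijing ($108000)

Beijing ($108000)


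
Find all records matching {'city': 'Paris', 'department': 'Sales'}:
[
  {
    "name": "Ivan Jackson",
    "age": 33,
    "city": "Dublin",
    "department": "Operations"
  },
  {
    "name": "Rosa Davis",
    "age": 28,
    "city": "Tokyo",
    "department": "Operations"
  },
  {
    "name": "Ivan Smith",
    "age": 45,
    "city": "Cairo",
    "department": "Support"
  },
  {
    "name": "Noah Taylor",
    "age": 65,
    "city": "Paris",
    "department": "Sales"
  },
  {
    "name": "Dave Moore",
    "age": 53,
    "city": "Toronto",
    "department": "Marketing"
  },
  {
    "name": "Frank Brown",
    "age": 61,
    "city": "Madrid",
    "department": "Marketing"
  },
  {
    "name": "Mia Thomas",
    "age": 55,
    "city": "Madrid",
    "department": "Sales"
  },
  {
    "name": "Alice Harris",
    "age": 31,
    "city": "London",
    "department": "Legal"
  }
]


Search criteria: {'city': 'Paris', 'department': 'Sales'}

Checking 8 records:
  Ivan Jackson: {city: Dublin, department: Operations}
  Rosa Davis: {city: Tokyo, department: Operations}
  Ivan Smith: {city: Cairo, department: Support}
  Noah Taylor: {city: Paris, department: Sales} <-- MATCH
  Dave Moore: {city: Toronto, department: Marketing}
  Frank Brown: {city: Madrid, department: Marketing}
  Mia Thomas: {city: Madrid, department: Sales}
  Alice Harris: {city: London, department: Legal}

Matches: ["Noah Taylor"]

["Noah Taylor"]


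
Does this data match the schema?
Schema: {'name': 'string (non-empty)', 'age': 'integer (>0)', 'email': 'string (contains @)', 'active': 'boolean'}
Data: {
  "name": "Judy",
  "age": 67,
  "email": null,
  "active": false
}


Validating each field against schema:
  name: OK (non-empty string)
  age: OK (positive integer)
  email: FAIL (null is not a string)
  active: OK (boolean)

Result: INVALID (1 error: email)

INVALID (1 error: email)


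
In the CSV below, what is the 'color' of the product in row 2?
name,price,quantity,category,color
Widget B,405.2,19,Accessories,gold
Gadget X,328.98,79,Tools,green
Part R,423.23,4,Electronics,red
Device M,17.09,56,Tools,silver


Query: Row 2 ('Gadget X'), column 'color'
Value: green

green


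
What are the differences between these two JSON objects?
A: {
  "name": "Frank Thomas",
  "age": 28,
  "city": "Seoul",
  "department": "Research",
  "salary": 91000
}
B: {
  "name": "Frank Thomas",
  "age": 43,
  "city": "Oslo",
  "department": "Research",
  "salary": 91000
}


Comparing each field (in key order):
  name: same
  age: DIFFERENT
  city: DIFFERENT
  department: same
  salary: same
Differences:
  age: 28 -> 43
  city: Seoul -> Oslo

2 field(s) changed

2 changes: age, city


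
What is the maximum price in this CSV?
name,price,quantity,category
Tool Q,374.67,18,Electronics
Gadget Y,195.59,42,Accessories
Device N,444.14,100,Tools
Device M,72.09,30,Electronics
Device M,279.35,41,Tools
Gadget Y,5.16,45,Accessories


Computing maximum price:
Values: [374.67, 195.59, 444.14, 72.09, 279.35, 5.16]
Max = 444.14

444.14


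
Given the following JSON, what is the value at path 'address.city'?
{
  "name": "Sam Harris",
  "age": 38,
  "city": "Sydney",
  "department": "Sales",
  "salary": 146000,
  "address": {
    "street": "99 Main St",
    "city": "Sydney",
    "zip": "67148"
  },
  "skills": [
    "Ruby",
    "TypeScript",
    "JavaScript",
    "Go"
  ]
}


Query: address.city
Path: address -> city
Value: Sydney

Sydney


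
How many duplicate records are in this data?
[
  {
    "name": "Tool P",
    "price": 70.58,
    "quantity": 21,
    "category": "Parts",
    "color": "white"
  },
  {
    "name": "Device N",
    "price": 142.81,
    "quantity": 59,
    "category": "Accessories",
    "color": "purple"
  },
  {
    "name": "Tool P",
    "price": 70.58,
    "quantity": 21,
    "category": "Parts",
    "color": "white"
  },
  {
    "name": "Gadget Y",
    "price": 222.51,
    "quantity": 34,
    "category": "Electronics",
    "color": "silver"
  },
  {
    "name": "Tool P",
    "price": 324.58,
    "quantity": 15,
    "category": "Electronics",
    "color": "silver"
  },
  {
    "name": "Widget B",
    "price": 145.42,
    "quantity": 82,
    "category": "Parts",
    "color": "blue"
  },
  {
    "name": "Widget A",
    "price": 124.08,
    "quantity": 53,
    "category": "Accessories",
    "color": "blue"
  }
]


Checking 7 records for duplicates:

  Row 1: Tool P ($70.58, qty 21)
  Row 2: Device N ($142.81, qty 59)
  Row 3: Tool P ($70.58, qty 21) <-- DUPLICATE
  Row 4: Gadget Y ($222.51, qty 34)
  Row 5: Tool P ($324.58, qty 15)
  Row 6: Widget B ($145.42, qty 82)
  Row 7: Widget A ($124.08, qty 53)

Duplicates found: 1
Unique records: 6

1 duplicates, 6 unique


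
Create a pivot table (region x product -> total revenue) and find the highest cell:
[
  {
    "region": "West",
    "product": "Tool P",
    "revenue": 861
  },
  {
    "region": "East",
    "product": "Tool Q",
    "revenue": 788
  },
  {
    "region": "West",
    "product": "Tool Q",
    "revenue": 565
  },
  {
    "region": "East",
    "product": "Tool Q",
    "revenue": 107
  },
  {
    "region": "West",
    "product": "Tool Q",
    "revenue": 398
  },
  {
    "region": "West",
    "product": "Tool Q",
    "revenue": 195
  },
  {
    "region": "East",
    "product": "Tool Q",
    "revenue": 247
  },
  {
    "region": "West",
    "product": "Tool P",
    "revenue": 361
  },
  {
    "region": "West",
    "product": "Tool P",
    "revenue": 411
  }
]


Pivot: region (rows) x product (columns) -> total revenue

     Tool P        Tool Q      
East             0          1142  
West          1633          1158  

Highest: West / Tool P = $1633

West / Tool P = $1633


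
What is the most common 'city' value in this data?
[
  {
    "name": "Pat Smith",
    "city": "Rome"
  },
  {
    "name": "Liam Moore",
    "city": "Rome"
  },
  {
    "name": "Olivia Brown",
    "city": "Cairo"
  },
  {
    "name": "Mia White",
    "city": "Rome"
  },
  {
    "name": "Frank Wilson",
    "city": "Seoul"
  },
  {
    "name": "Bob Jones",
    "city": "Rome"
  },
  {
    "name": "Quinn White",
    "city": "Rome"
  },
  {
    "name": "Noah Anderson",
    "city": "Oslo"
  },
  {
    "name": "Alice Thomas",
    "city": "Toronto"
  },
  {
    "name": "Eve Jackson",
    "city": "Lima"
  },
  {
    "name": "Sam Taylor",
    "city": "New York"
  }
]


Counting 'city' values across 11 records:

  Rome: 5 #####
  Cairo: 1 #
  Seoul: 1 #
  Oslo: 1 #
  Toronto: 1 #
  Lima: 1 #
  New York: 1 #

Most common: Rome (5 times)

Rome (5 times)


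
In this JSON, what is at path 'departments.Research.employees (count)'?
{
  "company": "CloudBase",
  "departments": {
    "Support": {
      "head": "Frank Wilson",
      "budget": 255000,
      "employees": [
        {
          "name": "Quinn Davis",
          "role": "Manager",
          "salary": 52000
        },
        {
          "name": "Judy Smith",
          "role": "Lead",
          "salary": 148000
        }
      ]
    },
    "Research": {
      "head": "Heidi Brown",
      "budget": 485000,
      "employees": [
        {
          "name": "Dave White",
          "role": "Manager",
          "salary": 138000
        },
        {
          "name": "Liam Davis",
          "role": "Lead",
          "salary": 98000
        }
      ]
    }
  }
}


Path: departments.Research.employees (count)

Navigate:
  -> departments
  -> Research
  -> employees (array, length 2)

2


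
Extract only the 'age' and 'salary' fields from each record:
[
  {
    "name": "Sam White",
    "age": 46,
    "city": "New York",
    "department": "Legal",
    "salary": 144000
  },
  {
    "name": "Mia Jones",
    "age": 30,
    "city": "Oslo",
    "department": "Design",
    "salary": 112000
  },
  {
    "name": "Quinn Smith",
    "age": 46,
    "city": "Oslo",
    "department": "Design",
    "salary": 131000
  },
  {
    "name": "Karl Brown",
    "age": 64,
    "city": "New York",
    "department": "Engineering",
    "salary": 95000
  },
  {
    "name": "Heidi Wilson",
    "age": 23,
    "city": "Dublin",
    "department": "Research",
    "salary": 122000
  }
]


Original: 5 records with fields: name, age, city, department, salary
Keep: ['age', 'salary']
Drop: ['name', 'city', 'department']
Result: 5 records, 2 fields each

[
  {
    "age": 46,
    "salary": 144000
  },
  {
    "age": 30,
    "salary": 112000
  },
  {
    "age": 46,
    "salary": 131000
  },
  {
    "age": 64,
    "salary": 95000
  },
  {
    "age": 23,
    "salary": 122000
  }
]


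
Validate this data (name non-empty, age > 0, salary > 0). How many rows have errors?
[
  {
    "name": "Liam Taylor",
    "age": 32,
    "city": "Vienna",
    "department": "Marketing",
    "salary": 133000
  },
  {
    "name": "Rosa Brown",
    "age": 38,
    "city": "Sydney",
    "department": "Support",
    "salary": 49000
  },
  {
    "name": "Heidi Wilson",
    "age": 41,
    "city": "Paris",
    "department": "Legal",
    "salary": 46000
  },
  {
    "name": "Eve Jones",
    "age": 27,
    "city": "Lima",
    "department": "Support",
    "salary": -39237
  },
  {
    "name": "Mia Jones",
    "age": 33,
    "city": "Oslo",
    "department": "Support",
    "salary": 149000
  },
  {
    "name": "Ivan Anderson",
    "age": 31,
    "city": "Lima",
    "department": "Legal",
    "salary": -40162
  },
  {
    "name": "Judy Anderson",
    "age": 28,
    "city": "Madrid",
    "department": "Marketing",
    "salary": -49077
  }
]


Validating 7 records:
Rules: name non-empty, age > 0, salary > 0

  Row 1 (Liam Taylor): OK
  Row 2 (Rosa Brown): OK
  Row 3 (Heidi Wilson): OK
  Row 4 (Eve Jones): negative salary: -39237
  Row 5 (Mia Jones): OK
  Row 6 (Ivan Anderson): negative salary: -40162
  Row 7 (Judy Anderson): negative salary: -49077

Total errors: 3

3 errors


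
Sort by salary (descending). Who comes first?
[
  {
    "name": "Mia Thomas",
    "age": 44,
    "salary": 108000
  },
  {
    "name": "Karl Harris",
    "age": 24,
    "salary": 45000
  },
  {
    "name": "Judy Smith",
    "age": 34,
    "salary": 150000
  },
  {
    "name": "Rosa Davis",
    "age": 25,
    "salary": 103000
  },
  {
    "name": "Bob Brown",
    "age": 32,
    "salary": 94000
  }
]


Sort by: salary (descending)

Sorted order:
  1. Judy Smith (salary = 150000)
  2. Mia Thomas (salary = 108000)
  3. Rosa Davis (salary = 103000)
  4. Bob Brown (salary = 94000)
  5. Karl Harris (salary = 45000)

First: Judy Smith

Judy Smith


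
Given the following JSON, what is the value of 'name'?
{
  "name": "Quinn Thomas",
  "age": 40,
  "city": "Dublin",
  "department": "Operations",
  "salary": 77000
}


Looking up field 'name'
Value: Quinn Thomas

Quinn Thomas


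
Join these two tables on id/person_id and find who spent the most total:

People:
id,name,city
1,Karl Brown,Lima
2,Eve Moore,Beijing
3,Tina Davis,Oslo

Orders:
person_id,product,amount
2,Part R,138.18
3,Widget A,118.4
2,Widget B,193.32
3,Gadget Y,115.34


Join on: people.id = orders.person_id

Joined rows:
  Eve Moore (Beijing) bought Part R for $138.18
  Tina Davis (Oslo) bought Widget A for $118.4
  Eve Moore (Beijing) bought Widget B for $193.32
  Tina Davis (Oslo) bought Gadget Y for $115.34

Total per person:
  Eve Moore: $331.50
  Tina Davis: $233.74

Top spender: Eve Moore ($331.50)

Eve Moore ($331.50)


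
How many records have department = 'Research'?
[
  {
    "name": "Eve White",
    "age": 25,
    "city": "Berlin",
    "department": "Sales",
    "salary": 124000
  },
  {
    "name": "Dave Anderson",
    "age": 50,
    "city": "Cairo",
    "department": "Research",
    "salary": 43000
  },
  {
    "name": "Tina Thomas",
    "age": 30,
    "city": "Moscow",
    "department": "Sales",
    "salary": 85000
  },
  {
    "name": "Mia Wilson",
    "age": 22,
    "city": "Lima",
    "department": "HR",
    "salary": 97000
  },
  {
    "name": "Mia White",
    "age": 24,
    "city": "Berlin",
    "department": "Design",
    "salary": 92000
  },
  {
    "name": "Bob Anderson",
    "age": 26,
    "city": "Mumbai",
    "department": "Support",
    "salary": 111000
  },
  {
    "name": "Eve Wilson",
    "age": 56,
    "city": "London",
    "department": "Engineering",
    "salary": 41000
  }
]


Data: 7 records
Condition: department = 'Research'

Checking each record:
  Eve White: Sales
  Dave Anderson: Research MATCH
  Tina Thomas: Sales
  Mia Wilson: HR
  Mia White: Design
  Bob Anderson: Support
  Eve Wilson: Engineering

Count: 1

1


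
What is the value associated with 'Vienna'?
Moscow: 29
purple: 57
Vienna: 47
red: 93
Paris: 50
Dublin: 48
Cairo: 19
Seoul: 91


Looking up key 'Vienna'
Value: 47

47


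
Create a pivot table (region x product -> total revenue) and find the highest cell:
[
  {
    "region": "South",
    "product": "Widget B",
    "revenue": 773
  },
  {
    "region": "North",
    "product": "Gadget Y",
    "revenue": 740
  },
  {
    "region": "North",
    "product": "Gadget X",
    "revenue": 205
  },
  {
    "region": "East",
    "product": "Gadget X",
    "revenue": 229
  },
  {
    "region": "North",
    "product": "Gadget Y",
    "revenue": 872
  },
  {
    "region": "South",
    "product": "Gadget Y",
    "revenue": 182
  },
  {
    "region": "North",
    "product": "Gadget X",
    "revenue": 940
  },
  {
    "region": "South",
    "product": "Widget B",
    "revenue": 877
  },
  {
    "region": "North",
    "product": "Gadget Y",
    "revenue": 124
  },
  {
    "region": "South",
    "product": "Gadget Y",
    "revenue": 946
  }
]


Pivot: region (rows) x product (columns) -> total revenue

     Gadget X      Gadget Y      Widget B    
East           229             0             0  
North         1145          1736             0  
South            0          1128          1650  

Highest: North / Gadget Y = $1736

North / Gadget Y = $1736


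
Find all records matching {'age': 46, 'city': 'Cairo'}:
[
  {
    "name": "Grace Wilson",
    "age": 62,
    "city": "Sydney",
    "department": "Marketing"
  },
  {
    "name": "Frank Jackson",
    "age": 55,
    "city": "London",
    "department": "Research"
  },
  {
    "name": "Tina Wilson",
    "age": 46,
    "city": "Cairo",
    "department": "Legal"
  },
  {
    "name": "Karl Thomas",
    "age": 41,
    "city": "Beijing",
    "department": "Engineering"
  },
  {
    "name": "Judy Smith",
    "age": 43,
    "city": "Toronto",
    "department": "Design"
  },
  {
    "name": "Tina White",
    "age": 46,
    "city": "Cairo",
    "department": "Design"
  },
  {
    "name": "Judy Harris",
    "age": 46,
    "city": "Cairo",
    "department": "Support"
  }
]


Search criteria: {'age': 46, 'city': 'Cairo'}

Checking 7 records:
  Grace Wilson: {age: 62, city: Sydney}
  Frank Jackson: {age: 55, city: London}
  Tina Wilson: {age: 46, city: Cairo} <-- MATCH
  Karl Thomas: {age: 41, city: Beijing}
  Judy Smith: {age: 43, city: Toronto}
  Tina White: {age: 46, city: Cairo} <-- MATCH
  Judy Harris: {age: 46, city: Cairo} <-- MATCH

Matches: ["Tina Wilson", "Tina White", "Judy Harris"]

["Tina Wilson", "Tina White", "Judy Harris"]


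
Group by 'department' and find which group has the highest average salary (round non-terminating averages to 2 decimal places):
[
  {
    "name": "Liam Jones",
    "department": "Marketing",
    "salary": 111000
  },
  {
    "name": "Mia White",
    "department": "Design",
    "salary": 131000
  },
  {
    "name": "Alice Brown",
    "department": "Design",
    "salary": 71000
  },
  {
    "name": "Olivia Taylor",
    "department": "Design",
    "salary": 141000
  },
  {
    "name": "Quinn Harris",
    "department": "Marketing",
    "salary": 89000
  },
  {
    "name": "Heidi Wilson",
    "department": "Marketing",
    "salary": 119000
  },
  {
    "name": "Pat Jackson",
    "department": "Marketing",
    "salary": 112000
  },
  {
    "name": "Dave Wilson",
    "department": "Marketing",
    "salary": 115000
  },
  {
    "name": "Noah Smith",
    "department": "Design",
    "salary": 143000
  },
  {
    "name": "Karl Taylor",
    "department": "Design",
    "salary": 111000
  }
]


Group by: department

Groups:
  Design: 5 people, avg salary = 597000/5 = $119400
  Marketing: 5 people, avg salary = 546000/5 = $109200

Highest average salary: Design ($119400)

Design ($119400)


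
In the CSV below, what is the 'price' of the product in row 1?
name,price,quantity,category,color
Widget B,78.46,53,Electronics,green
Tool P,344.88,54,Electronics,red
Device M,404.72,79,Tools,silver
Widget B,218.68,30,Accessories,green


Query: Row 1 ('Widget B'), column 'price'
Value: 78.46

78.46


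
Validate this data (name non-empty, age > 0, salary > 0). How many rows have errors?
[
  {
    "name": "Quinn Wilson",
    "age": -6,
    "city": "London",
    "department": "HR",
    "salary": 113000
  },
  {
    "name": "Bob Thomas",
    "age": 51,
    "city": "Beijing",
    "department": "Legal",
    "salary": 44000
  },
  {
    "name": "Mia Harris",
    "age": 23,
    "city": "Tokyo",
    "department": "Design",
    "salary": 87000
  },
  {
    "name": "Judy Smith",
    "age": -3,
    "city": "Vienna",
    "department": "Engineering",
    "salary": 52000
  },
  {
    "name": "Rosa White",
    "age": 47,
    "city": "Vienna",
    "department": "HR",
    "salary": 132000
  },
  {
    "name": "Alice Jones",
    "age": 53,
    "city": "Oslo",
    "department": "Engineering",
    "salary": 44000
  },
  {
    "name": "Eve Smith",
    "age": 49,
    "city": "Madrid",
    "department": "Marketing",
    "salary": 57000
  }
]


Validating 7 records:
Rules: name non-empty, age > 0, salary > 0

  Row 1 (Quinn Wilson): negative age: -6
  Row 2 (Bob Thomas): OK
  Row 3 (Mia Harris): OK
  Row 4 (Judy Smith): negative age: -3
  Row 5 (Rosa White): OK
  Row 6 (Alice Jones): OK
  Row 7 (Eve Smith): OK

Total errors: 2

2 errors


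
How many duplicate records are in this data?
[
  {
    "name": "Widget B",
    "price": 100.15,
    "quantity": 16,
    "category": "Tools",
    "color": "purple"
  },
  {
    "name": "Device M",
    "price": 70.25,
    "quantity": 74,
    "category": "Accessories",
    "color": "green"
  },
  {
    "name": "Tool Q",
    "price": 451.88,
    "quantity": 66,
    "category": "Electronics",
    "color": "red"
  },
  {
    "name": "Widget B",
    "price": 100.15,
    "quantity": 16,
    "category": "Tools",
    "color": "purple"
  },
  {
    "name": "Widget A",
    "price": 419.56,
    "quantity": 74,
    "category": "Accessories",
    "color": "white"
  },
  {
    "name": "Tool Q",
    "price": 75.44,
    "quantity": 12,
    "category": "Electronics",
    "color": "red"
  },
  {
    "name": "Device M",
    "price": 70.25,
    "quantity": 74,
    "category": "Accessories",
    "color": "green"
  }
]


Checking 7 records for duplicates:

  Row 1: Widget B ($100.15, qty 16)
  Row 2: Device M ($70.25, qty 74)
  Row 3: Tool Q ($451.88, qty 66)
  Row 4: Widget B ($100.15, qty 16) <-- DUPLICATE
  Row 5: Widget A ($419.56, qty 74)
  Row 6: Tool Q ($75.44, qty 12)
  Row 7: Device M ($70.25, qty 74) <-- DUPLICATE

Duplicates found: 2
Unique records: 5

2 duplicates, 5 unique


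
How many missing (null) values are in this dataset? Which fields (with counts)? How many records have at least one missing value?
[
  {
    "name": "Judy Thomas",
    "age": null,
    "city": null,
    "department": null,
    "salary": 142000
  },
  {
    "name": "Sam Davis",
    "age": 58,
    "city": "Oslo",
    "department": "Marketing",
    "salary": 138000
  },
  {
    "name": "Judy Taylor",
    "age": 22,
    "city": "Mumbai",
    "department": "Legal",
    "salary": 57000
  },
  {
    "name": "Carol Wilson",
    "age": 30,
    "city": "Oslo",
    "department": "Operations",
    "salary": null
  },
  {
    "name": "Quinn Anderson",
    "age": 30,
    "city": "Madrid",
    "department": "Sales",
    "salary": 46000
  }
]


Checking for missing (null) values in 5 records:

  Judy Thomas: age, city, department
  Sam Davis: complete
  Judy Taylor: complete
  Carol Wilson: salary
  Quinn Anderson: complete

Per field:
  name: 0 missing
  age: 1 missing
  city: 1 missing
  department: 1 missing
  salary: 1 missing

Total missing values: 4
Records with any missing: 2

4 missing values (age: 1, city: 1, department: 1, salary: 1); 2 incomplete records


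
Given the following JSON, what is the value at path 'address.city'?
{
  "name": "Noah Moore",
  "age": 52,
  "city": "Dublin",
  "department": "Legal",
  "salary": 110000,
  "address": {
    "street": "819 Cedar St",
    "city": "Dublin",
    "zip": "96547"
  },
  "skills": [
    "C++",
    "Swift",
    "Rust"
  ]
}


Query: address.city
Path: address -> city
Value: Dublin

Dublin


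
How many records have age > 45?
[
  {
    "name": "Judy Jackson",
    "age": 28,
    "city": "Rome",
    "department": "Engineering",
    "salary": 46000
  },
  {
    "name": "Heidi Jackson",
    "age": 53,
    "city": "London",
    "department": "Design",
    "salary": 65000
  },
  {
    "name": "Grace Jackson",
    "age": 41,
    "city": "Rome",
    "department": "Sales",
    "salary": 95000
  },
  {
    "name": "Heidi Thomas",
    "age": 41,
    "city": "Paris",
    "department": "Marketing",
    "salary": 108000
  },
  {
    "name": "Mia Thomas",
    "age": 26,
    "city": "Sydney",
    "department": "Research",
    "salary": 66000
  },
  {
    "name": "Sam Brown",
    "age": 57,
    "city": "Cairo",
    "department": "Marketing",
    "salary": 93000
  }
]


Data: 6 records
Condition: age > 45

Checking each record:
  Judy Jackson: 28
  Heidi Jackson: 53 MATCH
  Grace Jackson: 41
  Heidi Thomas: 41
  Mia Thomas: 26
  Sam Brown: 57 MATCH

Count: 2

2


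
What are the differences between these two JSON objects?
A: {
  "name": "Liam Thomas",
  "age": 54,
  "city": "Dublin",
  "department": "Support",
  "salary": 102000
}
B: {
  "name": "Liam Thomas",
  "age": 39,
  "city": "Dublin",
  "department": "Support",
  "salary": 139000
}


Comparing each field (in key order):
  name: same
  age: DIFFERENT
  city: same
  department: same
  salary: DIFFERENT
Differences:
  age: 54 -> 39
  salary: 102000 -> 139000

2 field(s) changed

2 changes: age, salary


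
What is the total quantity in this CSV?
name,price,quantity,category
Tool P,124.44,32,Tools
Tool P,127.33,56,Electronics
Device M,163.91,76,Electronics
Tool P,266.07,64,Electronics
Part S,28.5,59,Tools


Computing total quantity:
Values: [32, 56, 76, 64, 59]
Sum = 287

287


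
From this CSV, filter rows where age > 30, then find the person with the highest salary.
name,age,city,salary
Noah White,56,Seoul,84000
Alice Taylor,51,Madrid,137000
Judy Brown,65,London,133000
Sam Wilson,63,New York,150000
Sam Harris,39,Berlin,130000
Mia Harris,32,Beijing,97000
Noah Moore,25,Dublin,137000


Filter: age > 30
Sort by: salary (descending)

Filtered records (6):
  Sam Wilson, age 63, salary $150000
  Alice Taylor, age 51, salary $137000
  Judy Brown, age 65, salary $133000
  Sam Harris, age 39, salary $130000
  Mia Harris, age 32, salary $97000
  Noah White, age 56, salary $84000

Highest salary: Sam Wilson ($150000)

Sam Wilson


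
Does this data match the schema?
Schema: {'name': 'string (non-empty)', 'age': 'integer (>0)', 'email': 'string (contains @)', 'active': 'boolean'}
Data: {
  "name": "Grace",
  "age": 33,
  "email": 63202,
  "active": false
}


Validating each field against schema:
  name: OK (non-empty string)
  age: OK (positive integer)
  email: FAIL (63202 is not a string)
  active: OK (boolean)

Result: INVALID (1 error: email)

INVALID (1 error: email)


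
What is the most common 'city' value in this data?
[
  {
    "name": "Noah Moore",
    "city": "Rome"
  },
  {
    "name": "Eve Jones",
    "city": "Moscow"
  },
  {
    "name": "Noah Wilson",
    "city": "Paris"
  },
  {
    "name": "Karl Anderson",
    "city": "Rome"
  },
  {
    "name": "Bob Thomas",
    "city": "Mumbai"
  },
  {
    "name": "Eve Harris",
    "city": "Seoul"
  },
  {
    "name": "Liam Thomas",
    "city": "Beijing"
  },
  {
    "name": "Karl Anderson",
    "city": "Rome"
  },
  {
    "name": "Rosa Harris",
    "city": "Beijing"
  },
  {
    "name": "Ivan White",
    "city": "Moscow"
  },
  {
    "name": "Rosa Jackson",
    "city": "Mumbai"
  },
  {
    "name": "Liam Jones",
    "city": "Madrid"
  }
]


Counting 'city' values across 12 records:

  Rome: 3 ###
  Moscow: 2 ##
  Mumbai: 2 ##
  Beijing: 2 ##
  Paris: 1 #
  Seoul: 1 #
  Madrid: 1 #

Most common: Rome (3 times)

Rome (3 times)


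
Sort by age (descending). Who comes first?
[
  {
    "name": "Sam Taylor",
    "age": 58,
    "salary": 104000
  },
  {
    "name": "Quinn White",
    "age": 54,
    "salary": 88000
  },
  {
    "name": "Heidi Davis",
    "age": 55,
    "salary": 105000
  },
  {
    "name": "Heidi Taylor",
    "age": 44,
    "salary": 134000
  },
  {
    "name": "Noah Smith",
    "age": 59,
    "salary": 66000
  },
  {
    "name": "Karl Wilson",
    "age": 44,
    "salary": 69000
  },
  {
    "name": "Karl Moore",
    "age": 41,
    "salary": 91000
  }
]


Sort by: age (descending)

Sorted order:
  1. Noah Smith (age = 59)
  2. Sam Taylor (age = 58)
  3. Heidi Davis (age = 55)
  4. Quinn White (age = 54)
  5. Heidi Taylor (age = 44)
  6. Karl Wilson (age = 44)
  7. Karl Moore (age = 41)

First: Noah Smith

Noah Smith


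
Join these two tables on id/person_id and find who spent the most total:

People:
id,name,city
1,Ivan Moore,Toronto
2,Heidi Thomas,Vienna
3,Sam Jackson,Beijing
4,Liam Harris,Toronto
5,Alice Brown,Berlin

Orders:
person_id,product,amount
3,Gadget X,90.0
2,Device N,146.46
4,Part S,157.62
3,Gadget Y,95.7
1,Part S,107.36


Join on: people.id = orders.person_id

Joined rows:
  Sam Jackson (Beijing) bought Gadget X for $90.0
  Heidi Thomas (Vienna) bought Device N for $146.46
  Liam Harris (Toronto) bought Part S for $157.62
  Sam Jackson (Beijing) bought Gadget Y for $95.7
  Ivan Moore (Toronto) bought Part S for $107.36

Total per person:
  Sam Jackson: $185.70
  Liam Harris: $157.62
  Heidi Thomas: $146.46
  Ivan Moore: $107.36

Top spender: Sam Jackson ($185.70)

Sam Jackson ($185.70)


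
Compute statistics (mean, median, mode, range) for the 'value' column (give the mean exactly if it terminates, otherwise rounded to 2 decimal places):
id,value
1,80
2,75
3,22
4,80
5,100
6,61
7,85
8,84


Data: [80, 75, 22, 80, 100, 61, 85, 84]
Count: 8
Sum: 587
Mean: 587/8 = 73.375
Sorted: [22, 61, 75, 80, 80, 84, 85, 100]
Median: 80.0
Mode: 80 (2 times)
Range: 100 - 22 = 78
Min: 22, Max: 100

mean=73.375, median=80.0, mode=80, range=78


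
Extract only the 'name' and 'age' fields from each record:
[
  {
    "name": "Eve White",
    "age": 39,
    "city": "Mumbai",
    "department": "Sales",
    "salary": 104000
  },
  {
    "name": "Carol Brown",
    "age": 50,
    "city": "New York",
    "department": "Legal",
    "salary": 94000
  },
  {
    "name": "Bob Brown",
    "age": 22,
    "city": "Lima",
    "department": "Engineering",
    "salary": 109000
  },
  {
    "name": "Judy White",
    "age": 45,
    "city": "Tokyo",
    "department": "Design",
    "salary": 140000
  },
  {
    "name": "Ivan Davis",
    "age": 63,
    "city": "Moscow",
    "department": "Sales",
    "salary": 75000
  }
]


Original: 5 records with fields: name, age, city, department, salary
Keep: ['name', 'age']
Drop: ['city', 'department', 'salary']
Result: 5 records, 2 fields each

[
  {
    "name": "Eve White",
    "age": 39
  },
  {
    "name": "Carol Brown",
    "age": 50
  },
  {
    "name": "Bob Brown",
    "age": 22
  },
  {
    "name": "Judy White",
    "age": 45
  },
  {
    "name": "Ivan Davis",
    "age": 63
  }
]


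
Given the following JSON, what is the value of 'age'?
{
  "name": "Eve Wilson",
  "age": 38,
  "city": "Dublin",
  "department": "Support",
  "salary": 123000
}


Looking up field 'age'
Value: 38

38


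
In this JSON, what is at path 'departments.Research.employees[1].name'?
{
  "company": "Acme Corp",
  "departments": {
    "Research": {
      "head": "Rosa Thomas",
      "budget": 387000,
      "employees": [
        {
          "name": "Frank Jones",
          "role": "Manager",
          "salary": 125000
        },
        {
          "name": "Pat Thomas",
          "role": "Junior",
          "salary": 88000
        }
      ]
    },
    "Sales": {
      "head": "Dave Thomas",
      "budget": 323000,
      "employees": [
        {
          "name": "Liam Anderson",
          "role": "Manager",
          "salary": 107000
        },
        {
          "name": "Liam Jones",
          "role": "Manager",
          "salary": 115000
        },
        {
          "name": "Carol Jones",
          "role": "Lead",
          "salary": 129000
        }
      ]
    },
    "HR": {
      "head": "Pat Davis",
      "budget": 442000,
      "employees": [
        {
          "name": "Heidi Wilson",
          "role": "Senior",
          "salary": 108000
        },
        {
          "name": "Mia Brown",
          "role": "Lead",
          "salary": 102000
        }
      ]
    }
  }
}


Path: departments.Research.employees[1].name

Navigate:
  -> departments
  -> Research
  -> employees[1].name = 'Pat Thomas'

Pat Thomas


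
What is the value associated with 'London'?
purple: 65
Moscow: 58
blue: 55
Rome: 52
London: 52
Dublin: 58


Looking up key 'London'
Value: 52

52


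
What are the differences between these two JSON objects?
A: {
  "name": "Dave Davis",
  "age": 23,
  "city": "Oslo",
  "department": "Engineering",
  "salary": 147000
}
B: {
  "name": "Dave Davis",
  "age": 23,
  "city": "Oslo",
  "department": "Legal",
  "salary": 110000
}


Comparing each field (in key order):
  name: same
  age: same
  city: same
  department: DIFFERENT
  salary: DIFFERENT
Differences:
  department: Engineering -> Legal
  salary: 147000 -> 110000

2 field(s) changed

2 changes: department, salary


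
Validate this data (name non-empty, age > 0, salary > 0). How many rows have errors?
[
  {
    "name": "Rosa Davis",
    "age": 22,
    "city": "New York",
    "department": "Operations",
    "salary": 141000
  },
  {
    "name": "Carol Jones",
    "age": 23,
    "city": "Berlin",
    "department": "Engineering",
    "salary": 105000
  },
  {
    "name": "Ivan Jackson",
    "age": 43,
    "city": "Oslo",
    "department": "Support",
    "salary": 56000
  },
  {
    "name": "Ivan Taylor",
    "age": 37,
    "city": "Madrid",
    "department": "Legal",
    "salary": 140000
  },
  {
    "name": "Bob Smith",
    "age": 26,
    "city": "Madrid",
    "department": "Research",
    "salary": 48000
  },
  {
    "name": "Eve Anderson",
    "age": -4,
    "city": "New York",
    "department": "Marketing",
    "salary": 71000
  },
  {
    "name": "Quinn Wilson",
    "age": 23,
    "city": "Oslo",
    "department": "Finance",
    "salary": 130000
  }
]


Validating 7 records:
Rules: name non-empty, age > 0, salary > 0

  Row 1 (Rosa Davis): OK
  Row 2 (Carol Jones): OK
  Row 3 (Ivan Jackson): OK
  Row 4 (Ivan Taylor): OK
  Row 5 (Bob Smith): OK
  Row 6 (Eve Anderson): negative age: -4
  Row 7 (Quinn Wilson): OK

Total errors: 1

1 errors


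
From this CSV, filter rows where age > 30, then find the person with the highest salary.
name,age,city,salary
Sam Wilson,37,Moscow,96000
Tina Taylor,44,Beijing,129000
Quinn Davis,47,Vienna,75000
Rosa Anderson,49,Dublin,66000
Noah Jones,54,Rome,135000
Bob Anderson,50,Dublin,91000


Filter: age > 30
Sort by: salary (descending)

Filtered records (6):
  Noah Jones, age 54, salary $135000
  Tina Taylor, age 44, salary $129000
  Sam Wilson, age 37, salary $96000
  Bob Anderson, age 50, salary $91000
  Quinn Davis, age 47, salary $75000
  Rosa Anderson, age 49, salary $66000

Highest salary: Noah Jones ($135000)

Noah Jones


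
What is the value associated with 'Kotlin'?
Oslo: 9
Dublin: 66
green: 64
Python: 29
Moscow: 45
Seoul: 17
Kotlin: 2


Looking up key 'Kotlin'
Value: 2

2


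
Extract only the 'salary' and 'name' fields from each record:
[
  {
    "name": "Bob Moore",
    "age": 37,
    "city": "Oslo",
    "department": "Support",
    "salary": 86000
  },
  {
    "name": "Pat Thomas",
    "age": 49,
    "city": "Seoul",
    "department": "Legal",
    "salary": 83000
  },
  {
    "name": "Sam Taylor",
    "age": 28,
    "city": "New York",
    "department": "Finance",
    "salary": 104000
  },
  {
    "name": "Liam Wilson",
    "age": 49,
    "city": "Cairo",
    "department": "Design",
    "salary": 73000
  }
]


Original: 4 records with fields: name, age, city, department, salary
Keep: ['salary', 'name']
Drop: ['age', 'city', 'department']
Result: 4 records, 2 fields each

[
  {
    "salary": 86000,
    "name": "Bob Moore"
  },
  {
    "salary": 83000,
    "name": "Pat Thomas"
  },
  {
    "salary": 104000,
    "name": "Sam Taylor"
  },
  {
    "salary": 73000,
    "name": "Liam Wilson"
  }
]


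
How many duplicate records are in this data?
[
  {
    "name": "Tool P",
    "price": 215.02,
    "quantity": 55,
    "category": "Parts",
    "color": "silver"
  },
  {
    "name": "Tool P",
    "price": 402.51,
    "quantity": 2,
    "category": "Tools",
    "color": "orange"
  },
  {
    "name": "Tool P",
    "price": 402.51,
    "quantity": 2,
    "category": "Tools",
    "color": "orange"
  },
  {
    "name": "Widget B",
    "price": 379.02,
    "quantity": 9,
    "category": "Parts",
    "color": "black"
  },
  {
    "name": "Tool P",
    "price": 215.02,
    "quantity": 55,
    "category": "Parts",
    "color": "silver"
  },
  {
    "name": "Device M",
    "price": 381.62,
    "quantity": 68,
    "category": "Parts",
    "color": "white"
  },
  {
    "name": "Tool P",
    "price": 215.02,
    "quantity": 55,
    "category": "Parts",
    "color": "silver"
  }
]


Checking 7 records for duplicates:

  Row 1: Tool P ($215.02, qty 55)
  Row 2: Tool P ($402.51, qty 2)
  Row 3: Tool P ($402.51, qty 2) <-- DUPLICATE
  Row 4: Widget B ($379.02, qty 9)
  Row 5: Tool P ($215.02, qty 55) <-- DUPLICATE
  Row 6: Device M ($381.62, qty 68)
  Row 7: Tool P ($215.02, qty 55) <-- DUPLICATE

Duplicates found: 3
Unique records: 4

3 duplicates, 4 unique


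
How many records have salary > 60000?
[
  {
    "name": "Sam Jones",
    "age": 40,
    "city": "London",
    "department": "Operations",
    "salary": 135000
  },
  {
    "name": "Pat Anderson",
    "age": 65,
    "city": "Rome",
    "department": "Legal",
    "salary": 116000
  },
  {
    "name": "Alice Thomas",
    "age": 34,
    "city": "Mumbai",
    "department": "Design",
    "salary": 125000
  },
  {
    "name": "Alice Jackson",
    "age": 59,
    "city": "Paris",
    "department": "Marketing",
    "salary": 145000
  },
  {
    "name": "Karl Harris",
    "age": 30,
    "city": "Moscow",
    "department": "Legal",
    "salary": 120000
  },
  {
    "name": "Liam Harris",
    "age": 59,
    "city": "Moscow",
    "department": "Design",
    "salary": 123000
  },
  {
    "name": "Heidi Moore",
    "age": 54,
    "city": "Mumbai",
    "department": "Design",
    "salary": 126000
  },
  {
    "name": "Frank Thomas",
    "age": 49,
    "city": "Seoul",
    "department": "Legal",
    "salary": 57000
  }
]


Data: 8 records
Condition: salary > 60000

Checking each record:
  Sam Jones: 135000 MATCH
  Pat Anderson: 116000 MATCH
  Alice Thomas: 125000 MATCH
  Alice Jackson: 145000 MATCH
  Karl Harris: 120000 MATCH
  Liam Harris: 123000 MATCH
  Heidi Moore: 126000 MATCH
  Frank Thomas: 57000

Count: 7

7


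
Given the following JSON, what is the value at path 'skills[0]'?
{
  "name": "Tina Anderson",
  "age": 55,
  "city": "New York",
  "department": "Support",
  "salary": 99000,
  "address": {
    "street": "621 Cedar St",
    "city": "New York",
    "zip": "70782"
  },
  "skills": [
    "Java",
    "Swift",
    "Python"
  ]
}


Query: skills[0]
Path: skills -> first element
Value: Java

Java


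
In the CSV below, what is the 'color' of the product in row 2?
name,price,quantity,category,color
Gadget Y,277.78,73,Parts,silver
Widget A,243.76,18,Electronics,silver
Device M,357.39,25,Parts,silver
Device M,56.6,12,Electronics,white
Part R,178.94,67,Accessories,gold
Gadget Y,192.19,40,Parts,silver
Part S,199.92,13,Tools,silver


Query: Row 2 ('Widget A'), column 'color'
Value: silver

silver


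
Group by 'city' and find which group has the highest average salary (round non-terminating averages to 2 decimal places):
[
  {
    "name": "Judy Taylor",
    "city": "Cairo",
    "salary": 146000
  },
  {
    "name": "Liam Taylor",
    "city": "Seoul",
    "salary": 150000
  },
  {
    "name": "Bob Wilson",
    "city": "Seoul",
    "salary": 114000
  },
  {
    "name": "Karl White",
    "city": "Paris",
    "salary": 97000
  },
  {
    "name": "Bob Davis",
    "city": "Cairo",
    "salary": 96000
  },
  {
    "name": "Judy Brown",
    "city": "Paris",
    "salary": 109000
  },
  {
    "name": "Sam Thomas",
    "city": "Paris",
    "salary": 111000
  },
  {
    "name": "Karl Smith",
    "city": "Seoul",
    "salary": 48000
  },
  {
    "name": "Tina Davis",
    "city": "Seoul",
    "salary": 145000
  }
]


Group by: city

Groups:
  Cairo: 2 people, avg salary = 242000/2 = $121000
  Paris: 3 people, avg salary = 317000/3 ≈ $105666.67
  Seoul: 4 people, avg salary = 457000/4 = $114250

Highest average salary: Cairo ($121000)

Cairo ($121000)


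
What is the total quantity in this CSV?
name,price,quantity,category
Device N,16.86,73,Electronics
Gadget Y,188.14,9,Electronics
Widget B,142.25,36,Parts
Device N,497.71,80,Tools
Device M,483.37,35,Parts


Computing total quantity:
Values: [73, 9, 36, 80, 35]
Sum = 233

233


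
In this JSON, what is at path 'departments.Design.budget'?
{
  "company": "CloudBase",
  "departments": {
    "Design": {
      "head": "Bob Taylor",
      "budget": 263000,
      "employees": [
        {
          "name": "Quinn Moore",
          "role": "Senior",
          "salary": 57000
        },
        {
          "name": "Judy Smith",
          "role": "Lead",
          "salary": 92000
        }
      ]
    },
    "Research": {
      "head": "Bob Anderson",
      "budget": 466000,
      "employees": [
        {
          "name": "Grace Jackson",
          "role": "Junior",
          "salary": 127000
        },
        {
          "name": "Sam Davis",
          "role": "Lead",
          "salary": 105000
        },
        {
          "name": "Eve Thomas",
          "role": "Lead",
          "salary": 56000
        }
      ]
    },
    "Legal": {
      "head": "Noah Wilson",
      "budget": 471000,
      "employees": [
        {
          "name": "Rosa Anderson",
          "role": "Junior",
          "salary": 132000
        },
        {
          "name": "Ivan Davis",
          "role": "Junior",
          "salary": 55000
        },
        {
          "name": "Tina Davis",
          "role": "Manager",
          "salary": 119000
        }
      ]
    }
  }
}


Path: departments.Design.budget

Navigate:
  -> departments
  -> Design
  -> budget = 263000

263000


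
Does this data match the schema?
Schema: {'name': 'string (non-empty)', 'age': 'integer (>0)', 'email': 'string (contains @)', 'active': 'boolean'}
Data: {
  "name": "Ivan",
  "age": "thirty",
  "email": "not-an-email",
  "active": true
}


Validating each field against schema:
  name: OK (non-empty string)
  age: FAIL ("thirty" is not an integer)
  email: FAIL ("not-an-email" does not contain @)
  active: OK (boolean)

Result: INVALID (2 errors: age, email)

INVALID (2 errors: age, email)
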